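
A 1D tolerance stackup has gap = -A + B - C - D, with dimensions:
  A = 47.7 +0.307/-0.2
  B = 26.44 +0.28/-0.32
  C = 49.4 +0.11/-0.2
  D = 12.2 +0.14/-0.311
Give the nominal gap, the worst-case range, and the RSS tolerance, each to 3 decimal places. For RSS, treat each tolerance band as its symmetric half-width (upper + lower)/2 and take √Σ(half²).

Stack each dimension's contribution:
  -A: nom -47.700 → Σnom=-47.700; wc +0.200/-0.307 → slack +0.200/-0.307; half-tol=0.254, Σhalf²=0.064262
  +B: nom +26.440 → Σnom=-21.260; wc +0.280/-0.320 → slack +0.480/-0.627; half-tol=0.300, Σhalf²=0.154262
  -C: nom -49.400 → Σnom=-70.660; wc +0.200/-0.110 → slack +0.680/-0.737; half-tol=0.155, Σhalf²=0.178287
  -D: nom -12.200 → Σnom=-82.860; wc +0.311/-0.140 → slack +0.991/-0.877; half-tol=0.226, Σhalf²=0.229138
Nominal = -82.860. Worst-case = [-82.860 - 0.877, -82.860 + 0.991] = [-83.737, -81.869]. RSS = √0.229138 = 0.479.

nominal=-82.860 wc=[-83.737,-81.869] rss=0.479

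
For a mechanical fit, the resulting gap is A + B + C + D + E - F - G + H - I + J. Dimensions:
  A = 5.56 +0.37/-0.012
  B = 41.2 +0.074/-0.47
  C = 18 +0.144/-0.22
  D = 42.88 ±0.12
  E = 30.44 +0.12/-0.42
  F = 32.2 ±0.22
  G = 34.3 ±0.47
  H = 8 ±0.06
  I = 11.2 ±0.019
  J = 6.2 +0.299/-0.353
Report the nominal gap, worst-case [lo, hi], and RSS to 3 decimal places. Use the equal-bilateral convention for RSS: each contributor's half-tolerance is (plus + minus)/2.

Stack each dimension's contribution:
  +A: nom +5.560 → Σnom=5.560; wc +0.370/-0.012 → slack +0.370/-0.012; half-tol=0.191, Σhalf²=0.036481
  +B: nom +41.200 → Σnom=46.760; wc +0.074/-0.470 → slack +0.444/-0.482; half-tol=0.272, Σhalf²=0.110465
  +C: nom +18.000 → Σnom=64.760; wc +0.144/-0.220 → slack +0.588/-0.702; half-tol=0.182, Σhalf²=0.143589
  +D: nom +42.880 → Σnom=107.640; wc +0.120/-0.120 → slack +0.708/-0.822; half-tol=0.120, Σhalf²=0.157989
  +E: nom +30.440 → Σnom=138.080; wc +0.120/-0.420 → slack +0.828/-1.242; half-tol=0.270, Σhalf²=0.230889
  -F: nom -32.200 → Σnom=105.880; wc +0.220/-0.220 → slack +1.048/-1.462; half-tol=0.220, Σhalf²=0.279289
  -G: nom -34.300 → Σnom=71.580; wc +0.470/-0.470 → slack +1.518/-1.932; half-tol=0.470, Σhalf²=0.500189
  +H: nom +8.000 → Σnom=79.580; wc +0.060/-0.060 → slack +1.578/-1.992; half-tol=0.060, Σhalf²=0.503789
  -I: nom -11.200 → Σnom=68.380; wc +0.019/-0.019 → slack +1.597/-2.011; half-tol=0.019, Σhalf²=0.504150
  +J: nom +6.200 → Σnom=74.580; wc +0.299/-0.353 → slack +1.896/-2.364; half-tol=0.326, Σhalf²=0.610426
Nominal = 74.580. Worst-case = [74.580 - 2.364, 74.580 + 1.896] = [72.216, 76.476]. RSS = √0.610426 = 0.781.

nominal=74.580 wc=[72.216,76.476] rss=0.781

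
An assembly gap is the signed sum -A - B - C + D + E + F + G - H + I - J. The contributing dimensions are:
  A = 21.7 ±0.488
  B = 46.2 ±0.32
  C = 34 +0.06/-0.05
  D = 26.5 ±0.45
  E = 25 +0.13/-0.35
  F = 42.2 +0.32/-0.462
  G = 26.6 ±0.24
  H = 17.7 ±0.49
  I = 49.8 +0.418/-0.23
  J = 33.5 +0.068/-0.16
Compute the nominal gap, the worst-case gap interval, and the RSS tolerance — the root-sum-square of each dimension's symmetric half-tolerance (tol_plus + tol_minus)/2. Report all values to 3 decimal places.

nominal=17.000 wc=[13.842,20.066] rss=1.083

Stack each dimension's contribution:
  -A: nom -21.700 → Σnom=-21.700; wc +0.488/-0.488 → slack +0.488/-0.488; half-tol=0.488, Σhalf²=0.238144
  -B: nom -46.200 → Σnom=-67.900; wc +0.320/-0.320 → slack +0.808/-0.808; half-tol=0.320, Σhalf²=0.340544
  -C: nom -34.000 → Σnom=-101.900; wc +0.050/-0.060 → slack +0.858/-0.868; half-tol=0.055, Σhalf²=0.343569
  +D: nom +26.500 → Σnom=-75.400; wc +0.450/-0.450 → slack +1.308/-1.318; half-tol=0.450, Σhalf²=0.546069
  +E: nom +25.000 → Σnom=-50.400; wc +0.130/-0.350 → slack +1.438/-1.668; half-tol=0.240, Σhalf²=0.603669
  +F: nom +42.200 → Σnom=-8.200; wc +0.320/-0.462 → slack +1.758/-2.130; half-tol=0.391, Σhalf²=0.756550
  +G: nom +26.600 → Σnom=18.400; wc +0.240/-0.240 → slack +1.998/-2.370; half-tol=0.240, Σhalf²=0.814150
  -H: nom -17.700 → Σnom=0.700; wc +0.490/-0.490 → slack +2.488/-2.860; half-tol=0.490, Σhalf²=1.054250
  +I: nom +49.800 → Σnom=50.500; wc +0.418/-0.230 → slack +2.906/-3.090; half-tol=0.324, Σhalf²=1.159226
  -J: nom -33.500 → Σnom=17.000; wc +0.160/-0.068 → slack +3.066/-3.158; half-tol=0.114, Σhalf²=1.172222
Nominal = 17.000. Worst-case = [17.000 - 3.158, 17.000 + 3.066] = [13.842, 20.066]. RSS = √1.172222 = 1.083.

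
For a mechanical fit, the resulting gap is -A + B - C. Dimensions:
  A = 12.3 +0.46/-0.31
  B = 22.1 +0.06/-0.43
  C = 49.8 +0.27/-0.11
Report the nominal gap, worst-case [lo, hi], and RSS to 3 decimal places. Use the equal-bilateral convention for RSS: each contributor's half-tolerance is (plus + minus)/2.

Stack each dimension's contribution:
  -A: nom -12.300 → Σnom=-12.300; wc +0.310/-0.460 → slack +0.310/-0.460; half-tol=0.385, Σhalf²=0.148225
  +B: nom +22.100 → Σnom=9.800; wc +0.060/-0.430 → slack +0.370/-0.890; half-tol=0.245, Σhalf²=0.208250
  -C: nom -49.800 → Σnom=-40.000; wc +0.110/-0.270 → slack +0.480/-1.160; half-tol=0.190, Σhalf²=0.244350
Nominal = -40.000. Worst-case = [-40.000 - 1.160, -40.000 + 0.480] = [-41.160, -39.520]. RSS = √0.244350 = 0.494.

nominal=-40.000 wc=[-41.160,-39.520] rss=0.494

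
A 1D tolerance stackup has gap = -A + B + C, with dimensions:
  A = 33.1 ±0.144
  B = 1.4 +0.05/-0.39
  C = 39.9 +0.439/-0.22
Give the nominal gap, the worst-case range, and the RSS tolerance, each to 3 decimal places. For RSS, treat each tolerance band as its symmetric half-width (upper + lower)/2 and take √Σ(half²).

Stack each dimension's contribution:
  -A: nom -33.100 → Σnom=-33.100; wc +0.144/-0.144 → slack +0.144/-0.144; half-tol=0.144, Σhalf²=0.020736
  +B: nom +1.400 → Σnom=-31.700; wc +0.050/-0.390 → slack +0.194/-0.534; half-tol=0.220, Σhalf²=0.069136
  +C: nom +39.900 → Σnom=8.200; wc +0.439/-0.220 → slack +0.633/-0.754; half-tol=0.330, Σhalf²=0.177706
Nominal = 8.200. Worst-case = [8.200 - 0.754, 8.200 + 0.633] = [7.446, 8.833]. RSS = √0.177706 = 0.422.

nominal=8.200 wc=[7.446,8.833] rss=0.422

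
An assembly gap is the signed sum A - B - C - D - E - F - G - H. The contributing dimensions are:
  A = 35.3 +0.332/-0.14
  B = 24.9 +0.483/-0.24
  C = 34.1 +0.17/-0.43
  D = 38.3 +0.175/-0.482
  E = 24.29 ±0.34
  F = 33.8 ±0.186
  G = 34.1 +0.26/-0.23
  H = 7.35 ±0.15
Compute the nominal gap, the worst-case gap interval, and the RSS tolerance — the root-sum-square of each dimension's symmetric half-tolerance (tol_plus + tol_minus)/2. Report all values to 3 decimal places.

Stack each dimension's contribution:
  +A: nom +35.300 → Σnom=35.300; wc +0.332/-0.140 → slack +0.332/-0.140; half-tol=0.236, Σhalf²=0.055696
  -B: nom -24.900 → Σnom=10.400; wc +0.240/-0.483 → slack +0.572/-0.623; half-tol=0.361, Σhalf²=0.186378
  -C: nom -34.100 → Σnom=-23.700; wc +0.430/-0.170 → slack +1.002/-0.793; half-tol=0.300, Σhalf²=0.276378
  -D: nom -38.300 → Σnom=-62.000; wc +0.482/-0.175 → slack +1.484/-0.968; half-tol=0.329, Σhalf²=0.384291
  -E: nom -24.290 → Σnom=-86.290; wc +0.340/-0.340 → slack +1.824/-1.308; half-tol=0.340, Σhalf²=0.499891
  -F: nom -33.800 → Σnom=-120.090; wc +0.186/-0.186 → slack +2.010/-1.494; half-tol=0.186, Σhalf²=0.534487
  -G: nom -34.100 → Σnom=-154.190; wc +0.230/-0.260 → slack +2.240/-1.754; half-tol=0.245, Σhalf²=0.594512
  -H: nom -7.350 → Σnom=-161.540; wc +0.150/-0.150 → slack +2.390/-1.904; half-tol=0.150, Σhalf²=0.617012
Nominal = -161.540. Worst-case = [-161.540 - 1.904, -161.540 + 2.390] = [-163.444, -159.150]. RSS = √0.617012 = 0.786.

nominal=-161.540 wc=[-163.444,-159.150] rss=0.786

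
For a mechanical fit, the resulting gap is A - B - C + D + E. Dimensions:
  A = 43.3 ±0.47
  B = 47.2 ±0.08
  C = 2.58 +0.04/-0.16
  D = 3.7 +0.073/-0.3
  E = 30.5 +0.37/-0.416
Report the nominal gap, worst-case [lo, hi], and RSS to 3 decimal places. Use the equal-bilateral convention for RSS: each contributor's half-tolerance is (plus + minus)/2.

nominal=27.720 wc=[26.414,28.873] rss=0.653

Stack each dimension's contribution:
  +A: nom +43.300 → Σnom=43.300; wc +0.470/-0.470 → slack +0.470/-0.470; half-tol=0.470, Σhalf²=0.220900
  -B: nom -47.200 → Σnom=-3.900; wc +0.080/-0.080 → slack +0.550/-0.550; half-tol=0.080, Σhalf²=0.227300
  -C: nom -2.580 → Σnom=-6.480; wc +0.160/-0.040 → slack +0.710/-0.590; half-tol=0.100, Σhalf²=0.237300
  +D: nom +3.700 → Σnom=-2.780; wc +0.073/-0.300 → slack +0.783/-0.890; half-tol=0.186, Σhalf²=0.272082
  +E: nom +30.500 → Σnom=27.720; wc +0.370/-0.416 → slack +1.153/-1.306; half-tol=0.393, Σhalf²=0.426531
Nominal = 27.720. Worst-case = [27.720 - 1.306, 27.720 + 1.153] = [26.414, 28.873]. RSS = √0.426531 = 0.653.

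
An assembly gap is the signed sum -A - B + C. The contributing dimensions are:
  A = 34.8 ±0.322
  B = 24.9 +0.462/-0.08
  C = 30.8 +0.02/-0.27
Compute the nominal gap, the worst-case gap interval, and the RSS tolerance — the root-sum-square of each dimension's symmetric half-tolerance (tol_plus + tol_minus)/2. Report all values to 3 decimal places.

Stack each dimension's contribution:
  -A: nom -34.800 → Σnom=-34.800; wc +0.322/-0.322 → slack +0.322/-0.322; half-tol=0.322, Σhalf²=0.103684
  -B: nom -24.900 → Σnom=-59.700; wc +0.080/-0.462 → slack +0.402/-0.784; half-tol=0.271, Σhalf²=0.177125
  +C: nom +30.800 → Σnom=-28.900; wc +0.020/-0.270 → slack +0.422/-1.054; half-tol=0.145, Σhalf²=0.198150
Nominal = -28.900. Worst-case = [-28.900 - 1.054, -28.900 + 0.422] = [-29.954, -28.478]. RSS = √0.198150 = 0.445.

nominal=-28.900 wc=[-29.954,-28.478] rss=0.445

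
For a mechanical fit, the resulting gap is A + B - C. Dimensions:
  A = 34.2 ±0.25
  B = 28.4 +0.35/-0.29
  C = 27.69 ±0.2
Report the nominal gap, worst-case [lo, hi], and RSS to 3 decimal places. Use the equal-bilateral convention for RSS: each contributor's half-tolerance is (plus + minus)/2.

Stack each dimension's contribution:
  +A: nom +34.200 → Σnom=34.200; wc +0.250/-0.250 → slack +0.250/-0.250; half-tol=0.250, Σhalf²=0.062500
  +B: nom +28.400 → Σnom=62.600; wc +0.350/-0.290 → slack +0.600/-0.540; half-tol=0.320, Σhalf²=0.164900
  -C: nom -27.690 → Σnom=34.910; wc +0.200/-0.200 → slack +0.800/-0.740; half-tol=0.200, Σhalf²=0.204900
Nominal = 34.910. Worst-case = [34.910 - 0.740, 34.910 + 0.800] = [34.170, 35.710]. RSS = √0.204900 = 0.453.

nominal=34.910 wc=[34.170,35.710] rss=0.453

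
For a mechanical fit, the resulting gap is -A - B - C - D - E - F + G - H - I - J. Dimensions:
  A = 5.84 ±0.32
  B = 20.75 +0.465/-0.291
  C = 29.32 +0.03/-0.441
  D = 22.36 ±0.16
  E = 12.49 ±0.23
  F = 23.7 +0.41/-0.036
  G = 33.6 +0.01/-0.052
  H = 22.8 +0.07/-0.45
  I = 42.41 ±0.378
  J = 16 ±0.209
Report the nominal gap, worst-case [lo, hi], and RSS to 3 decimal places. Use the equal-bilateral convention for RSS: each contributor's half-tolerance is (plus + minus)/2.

Stack each dimension's contribution:
  -A: nom -5.840 → Σnom=-5.840; wc +0.320/-0.320 → slack +0.320/-0.320; half-tol=0.320, Σhalf²=0.102400
  -B: nom -20.750 → Σnom=-26.590; wc +0.291/-0.465 → slack +0.611/-0.785; half-tol=0.378, Σhalf²=0.245284
  -C: nom -29.320 → Σnom=-55.910; wc +0.441/-0.030 → slack +1.052/-0.815; half-tol=0.235, Σhalf²=0.300744
  -D: nom -22.360 → Σnom=-78.270; wc +0.160/-0.160 → slack +1.212/-0.975; half-tol=0.160, Σhalf²=0.326344
  -E: nom -12.490 → Σnom=-90.760; wc +0.230/-0.230 → slack +1.442/-1.205; half-tol=0.230, Σhalf²=0.379244
  -F: nom -23.700 → Σnom=-114.460; wc +0.036/-0.410 → slack +1.478/-1.615; half-tol=0.223, Σhalf²=0.428973
  +G: nom +33.600 → Σnom=-80.860; wc +0.010/-0.052 → slack +1.488/-1.667; half-tol=0.031, Σhalf²=0.429934
  -H: nom -22.800 → Σnom=-103.660; wc +0.450/-0.070 → slack +1.938/-1.737; half-tol=0.260, Σhalf²=0.497534
  -I: nom -42.410 → Σnom=-146.070; wc +0.378/-0.378 → slack +2.316/-2.115; half-tol=0.378, Σhalf²=0.640418
  -J: nom -16.000 → Σnom=-162.070; wc +0.209/-0.209 → slack +2.525/-2.324; half-tol=0.209, Σhalf²=0.684099
Nominal = -162.070. Worst-case = [-162.070 - 2.324, -162.070 + 2.525] = [-164.394, -159.545]. RSS = √0.684099 = 0.827.

nominal=-162.070 wc=[-164.394,-159.545] rss=0.827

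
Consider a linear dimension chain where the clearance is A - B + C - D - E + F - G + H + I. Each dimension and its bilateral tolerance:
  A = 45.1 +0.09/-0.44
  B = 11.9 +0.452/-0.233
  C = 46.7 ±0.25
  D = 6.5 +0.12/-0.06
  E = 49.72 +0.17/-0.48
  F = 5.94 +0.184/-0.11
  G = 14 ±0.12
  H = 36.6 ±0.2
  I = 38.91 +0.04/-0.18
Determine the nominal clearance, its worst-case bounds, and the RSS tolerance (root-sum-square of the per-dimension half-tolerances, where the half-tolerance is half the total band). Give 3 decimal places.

nominal=91.130 wc=[89.088,92.787] rss=0.672

Stack each dimension's contribution:
  +A: nom +45.100 → Σnom=45.100; wc +0.090/-0.440 → slack +0.090/-0.440; half-tol=0.265, Σhalf²=0.070225
  -B: nom -11.900 → Σnom=33.200; wc +0.233/-0.452 → slack +0.323/-0.892; half-tol=0.343, Σhalf²=0.187531
  +C: nom +46.700 → Σnom=79.900; wc +0.250/-0.250 → slack +0.573/-1.142; half-tol=0.250, Σhalf²=0.250031
  -D: nom -6.500 → Σnom=73.400; wc +0.060/-0.120 → slack +0.633/-1.262; half-tol=0.090, Σhalf²=0.258131
  -E: nom -49.720 → Σnom=23.680; wc +0.480/-0.170 → slack +1.113/-1.432; half-tol=0.325, Σhalf²=0.363756
  +F: nom +5.940 → Σnom=29.620; wc +0.184/-0.110 → slack +1.297/-1.542; half-tol=0.147, Σhalf²=0.385365
  -G: nom -14.000 → Σnom=15.620; wc +0.120/-0.120 → slack +1.417/-1.662; half-tol=0.120, Σhalf²=0.399765
  +H: nom +36.600 → Σnom=52.220; wc +0.200/-0.200 → slack +1.617/-1.862; half-tol=0.200, Σhalf²=0.439765
  +I: nom +38.910 → Σnom=91.130; wc +0.040/-0.180 → slack +1.657/-2.042; half-tol=0.110, Σhalf²=0.451865
Nominal = 91.130. Worst-case = [91.130 - 2.042, 91.130 + 1.657] = [89.088, 92.787]. RSS = √0.451865 = 0.672.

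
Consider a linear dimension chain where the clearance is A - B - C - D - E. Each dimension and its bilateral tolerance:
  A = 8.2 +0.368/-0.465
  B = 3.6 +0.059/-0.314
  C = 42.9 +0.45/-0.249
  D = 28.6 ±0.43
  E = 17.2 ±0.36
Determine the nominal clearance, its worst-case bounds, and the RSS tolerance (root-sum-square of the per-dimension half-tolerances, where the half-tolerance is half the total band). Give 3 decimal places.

Stack each dimension's contribution:
  +A: nom +8.200 → Σnom=8.200; wc +0.368/-0.465 → slack +0.368/-0.465; half-tol=0.416, Σhalf²=0.173472
  -B: nom -3.600 → Σnom=4.600; wc +0.314/-0.059 → slack +0.682/-0.524; half-tol=0.186, Σhalf²=0.208255
  -C: nom -42.900 → Σnom=-38.300; wc +0.249/-0.450 → slack +0.931/-0.974; half-tol=0.350, Σhalf²=0.330405
  -D: nom -28.600 → Σnom=-66.900; wc +0.430/-0.430 → slack +1.361/-1.404; half-tol=0.430, Σhalf²=0.515305
  -E: nom -17.200 → Σnom=-84.100; wc +0.360/-0.360 → slack +1.721/-1.764; half-tol=0.360, Σhalf²=0.644905
Nominal = -84.100. Worst-case = [-84.100 - 1.764, -84.100 + 1.721] = [-85.864, -82.379]. RSS = √0.644905 = 0.803.

nominal=-84.100 wc=[-85.864,-82.379] rss=0.803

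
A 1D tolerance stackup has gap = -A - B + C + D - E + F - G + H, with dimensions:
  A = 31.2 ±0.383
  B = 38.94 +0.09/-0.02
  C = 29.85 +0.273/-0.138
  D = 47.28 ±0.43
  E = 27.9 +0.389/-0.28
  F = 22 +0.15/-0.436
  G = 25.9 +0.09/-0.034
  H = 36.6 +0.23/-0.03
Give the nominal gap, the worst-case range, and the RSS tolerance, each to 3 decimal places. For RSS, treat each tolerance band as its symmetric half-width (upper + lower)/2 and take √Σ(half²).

nominal=11.790 wc=[9.804,13.590] rss=0.772

Stack each dimension's contribution:
  -A: nom -31.200 → Σnom=-31.200; wc +0.383/-0.383 → slack +0.383/-0.383; half-tol=0.383, Σhalf²=0.146689
  -B: nom -38.940 → Σnom=-70.140; wc +0.020/-0.090 → slack +0.403/-0.473; half-tol=0.055, Σhalf²=0.149714
  +C: nom +29.850 → Σnom=-40.290; wc +0.273/-0.138 → slack +0.676/-0.611; half-tol=0.206, Σhalf²=0.191944
  +D: nom +47.280 → Σnom=6.990; wc +0.430/-0.430 → slack +1.106/-1.041; half-tol=0.430, Σhalf²=0.376844
  -E: nom -27.900 → Σnom=-20.910; wc +0.280/-0.389 → slack +1.386/-1.430; half-tol=0.335, Σhalf²=0.488735
  +F: nom +22.000 → Σnom=1.090; wc +0.150/-0.436 → slack +1.536/-1.866; half-tol=0.293, Σhalf²=0.574584
  -G: nom -25.900 → Σnom=-24.810; wc +0.034/-0.090 → slack +1.570/-1.956; half-tol=0.062, Σhalf²=0.578427
  +H: nom +36.600 → Σnom=11.790; wc +0.230/-0.030 → slack +1.800/-1.986; half-tol=0.130, Σhalf²=0.595328
Nominal = 11.790. Worst-case = [11.790 - 1.986, 11.790 + 1.800] = [9.804, 13.590]. RSS = √0.595328 = 0.772.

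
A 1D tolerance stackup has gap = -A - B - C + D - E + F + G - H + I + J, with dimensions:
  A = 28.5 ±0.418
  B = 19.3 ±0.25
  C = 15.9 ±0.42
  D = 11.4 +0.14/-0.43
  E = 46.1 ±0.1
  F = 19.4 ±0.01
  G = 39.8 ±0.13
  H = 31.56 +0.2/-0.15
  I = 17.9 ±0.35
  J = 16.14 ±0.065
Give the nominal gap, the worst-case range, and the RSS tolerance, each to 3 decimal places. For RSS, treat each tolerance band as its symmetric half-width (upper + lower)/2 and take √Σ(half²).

nominal=-36.720 wc=[-39.093,-34.687] rss=0.824

Stack each dimension's contribution:
  -A: nom -28.500 → Σnom=-28.500; wc +0.418/-0.418 → slack +0.418/-0.418; half-tol=0.418, Σhalf²=0.174724
  -B: nom -19.300 → Σnom=-47.800; wc +0.250/-0.250 → slack +0.668/-0.668; half-tol=0.250, Σhalf²=0.237224
  -C: nom -15.900 → Σnom=-63.700; wc +0.420/-0.420 → slack +1.088/-1.088; half-tol=0.420, Σhalf²=0.413624
  +D: nom +11.400 → Σnom=-52.300; wc +0.140/-0.430 → slack +1.228/-1.518; half-tol=0.285, Σhalf²=0.494849
  -E: nom -46.100 → Σnom=-98.400; wc +0.100/-0.100 → slack +1.328/-1.618; half-tol=0.100, Σhalf²=0.504849
  +F: nom +19.400 → Σnom=-79.000; wc +0.010/-0.010 → slack +1.338/-1.628; half-tol=0.010, Σhalf²=0.504949
  +G: nom +39.800 → Σnom=-39.200; wc +0.130/-0.130 → slack +1.468/-1.758; half-tol=0.130, Σhalf²=0.521849
  -H: nom -31.560 → Σnom=-70.760; wc +0.150/-0.200 → slack +1.618/-1.958; half-tol=0.175, Σhalf²=0.552474
  +I: nom +17.900 → Σnom=-52.860; wc +0.350/-0.350 → slack +1.968/-2.308; half-tol=0.350, Σhalf²=0.674974
  +J: nom +16.140 → Σnom=-36.720; wc +0.065/-0.065 → slack +2.033/-2.373; half-tol=0.065, Σhalf²=0.679199
Nominal = -36.720. Worst-case = [-36.720 - 2.373, -36.720 + 2.033] = [-39.093, -34.687]. RSS = √0.679199 = 0.824.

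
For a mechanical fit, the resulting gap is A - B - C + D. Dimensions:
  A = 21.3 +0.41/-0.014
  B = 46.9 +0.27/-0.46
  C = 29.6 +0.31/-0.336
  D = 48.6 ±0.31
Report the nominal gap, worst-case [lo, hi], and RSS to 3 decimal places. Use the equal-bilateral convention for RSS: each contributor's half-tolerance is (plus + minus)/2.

Stack each dimension's contribution:
  +A: nom +21.300 → Σnom=21.300; wc +0.410/-0.014 → slack +0.410/-0.014; half-tol=0.212, Σhalf²=0.044944
  -B: nom -46.900 → Σnom=-25.600; wc +0.460/-0.270 → slack +0.870/-0.284; half-tol=0.365, Σhalf²=0.178169
  -C: nom -29.600 → Σnom=-55.200; wc +0.336/-0.310 → slack +1.206/-0.594; half-tol=0.323, Σhalf²=0.282498
  +D: nom +48.600 → Σnom=-6.600; wc +0.310/-0.310 → slack +1.516/-0.904; half-tol=0.310, Σhalf²=0.378598
Nominal = -6.600. Worst-case = [-6.600 - 0.904, -6.600 + 1.516] = [-7.504, -5.084]. RSS = √0.378598 = 0.615.

nominal=-6.600 wc=[-7.504,-5.084] rss=0.615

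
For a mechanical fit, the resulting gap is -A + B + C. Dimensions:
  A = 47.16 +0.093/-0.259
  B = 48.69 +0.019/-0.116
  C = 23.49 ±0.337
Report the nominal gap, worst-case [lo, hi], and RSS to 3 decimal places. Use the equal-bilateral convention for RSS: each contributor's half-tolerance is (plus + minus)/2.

nominal=25.020 wc=[24.474,25.635] rss=0.386

Stack each dimension's contribution:
  -A: nom -47.160 → Σnom=-47.160; wc +0.259/-0.093 → slack +0.259/-0.093; half-tol=0.176, Σhalf²=0.030976
  +B: nom +48.690 → Σnom=1.530; wc +0.019/-0.116 → slack +0.278/-0.209; half-tol=0.068, Σhalf²=0.035532
  +C: nom +23.490 → Σnom=25.020; wc +0.337/-0.337 → slack +0.615/-0.546; half-tol=0.337, Σhalf²=0.149101
Nominal = 25.020. Worst-case = [25.020 - 0.546, 25.020 + 0.615] = [24.474, 25.635]. RSS = √0.149101 = 0.386.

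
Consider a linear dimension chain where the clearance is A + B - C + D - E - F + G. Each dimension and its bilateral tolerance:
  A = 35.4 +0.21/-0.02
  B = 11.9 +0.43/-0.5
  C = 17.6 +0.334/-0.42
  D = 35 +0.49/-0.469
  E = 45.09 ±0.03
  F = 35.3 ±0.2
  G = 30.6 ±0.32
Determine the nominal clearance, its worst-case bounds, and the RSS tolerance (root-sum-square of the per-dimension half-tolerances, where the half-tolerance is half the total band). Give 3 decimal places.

Stack each dimension's contribution:
  +A: nom +35.400 → Σnom=35.400; wc +0.210/-0.020 → slack +0.210/-0.020; half-tol=0.115, Σhalf²=0.013225
  +B: nom +11.900 → Σnom=47.300; wc +0.430/-0.500 → slack +0.640/-0.520; half-tol=0.465, Σhalf²=0.229450
  -C: nom -17.600 → Σnom=29.700; wc +0.420/-0.334 → slack +1.060/-0.854; half-tol=0.377, Σhalf²=0.371579
  +D: nom +35.000 → Σnom=64.700; wc +0.490/-0.469 → slack +1.550/-1.323; half-tol=0.479, Σhalf²=0.601499
  -E: nom -45.090 → Σnom=19.610; wc +0.030/-0.030 → slack +1.580/-1.353; half-tol=0.030, Σhalf²=0.602399
  -F: nom -35.300 → Σnom=-15.690; wc +0.200/-0.200 → slack +1.780/-1.553; half-tol=0.200, Σhalf²=0.642399
  +G: nom +30.600 → Σnom=14.910; wc +0.320/-0.320 → slack +2.100/-1.873; half-tol=0.320, Σhalf²=0.744799
Nominal = 14.910. Worst-case = [14.910 - 1.873, 14.910 + 2.100] = [13.037, 17.010]. RSS = √0.744799 = 0.863.

nominal=14.910 wc=[13.037,17.010] rss=0.863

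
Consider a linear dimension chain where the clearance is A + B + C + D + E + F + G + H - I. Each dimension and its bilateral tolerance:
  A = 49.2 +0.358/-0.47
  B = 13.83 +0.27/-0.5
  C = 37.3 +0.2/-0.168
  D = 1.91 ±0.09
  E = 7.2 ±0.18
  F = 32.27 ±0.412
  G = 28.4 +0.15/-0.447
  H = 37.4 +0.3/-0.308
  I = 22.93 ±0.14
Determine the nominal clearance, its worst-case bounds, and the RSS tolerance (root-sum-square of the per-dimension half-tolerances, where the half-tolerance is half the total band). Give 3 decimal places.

Stack each dimension's contribution:
  +A: nom +49.200 → Σnom=49.200; wc +0.358/-0.470 → slack +0.358/-0.470; half-tol=0.414, Σhalf²=0.171396
  +B: nom +13.830 → Σnom=63.030; wc +0.270/-0.500 → slack +0.628/-0.970; half-tol=0.385, Σhalf²=0.319621
  +C: nom +37.300 → Σnom=100.330; wc +0.200/-0.168 → slack +0.828/-1.138; half-tol=0.184, Σhalf²=0.353477
  +D: nom +1.910 → Σnom=102.240; wc +0.090/-0.090 → slack +0.918/-1.228; half-tol=0.090, Σhalf²=0.361577
  +E: nom +7.200 → Σnom=109.440; wc +0.180/-0.180 → slack +1.098/-1.408; half-tol=0.180, Σhalf²=0.393977
  +F: nom +32.270 → Σnom=141.710; wc +0.412/-0.412 → slack +1.510/-1.820; half-tol=0.412, Σhalf²=0.563721
  +G: nom +28.400 → Σnom=170.110; wc +0.150/-0.447 → slack +1.660/-2.267; half-tol=0.298, Σhalf²=0.652823
  +H: nom +37.400 → Σnom=207.510; wc +0.300/-0.308 → slack +1.960/-2.575; half-tol=0.304, Σhalf²=0.745239
  -I: nom -22.930 → Σnom=184.580; wc +0.140/-0.140 → slack +2.100/-2.715; half-tol=0.140, Σhalf²=0.764839
Nominal = 184.580. Worst-case = [184.580 - 2.715, 184.580 + 2.100] = [181.865, 186.680]. RSS = √0.764839 = 0.875.

nominal=184.580 wc=[181.865,186.680] rss=0.875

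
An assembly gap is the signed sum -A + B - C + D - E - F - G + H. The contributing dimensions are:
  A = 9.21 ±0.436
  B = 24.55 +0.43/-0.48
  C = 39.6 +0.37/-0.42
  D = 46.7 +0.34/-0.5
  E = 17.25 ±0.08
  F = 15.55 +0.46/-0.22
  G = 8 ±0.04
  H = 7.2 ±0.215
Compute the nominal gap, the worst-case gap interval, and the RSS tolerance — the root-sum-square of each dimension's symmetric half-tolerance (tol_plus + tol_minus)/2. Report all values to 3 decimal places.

nominal=-11.160 wc=[-13.741,-8.979] rss=0.948

Stack each dimension's contribution:
  -A: nom -9.210 → Σnom=-9.210; wc +0.436/-0.436 → slack +0.436/-0.436; half-tol=0.436, Σhalf²=0.190096
  +B: nom +24.550 → Σnom=15.340; wc +0.430/-0.480 → slack +0.866/-0.916; half-tol=0.455, Σhalf²=0.397121
  -C: nom -39.600 → Σnom=-24.260; wc +0.420/-0.370 → slack +1.286/-1.286; half-tol=0.395, Σhalf²=0.553146
  +D: nom +46.700 → Σnom=22.440; wc +0.340/-0.500 → slack +1.626/-1.786; half-tol=0.420, Σhalf²=0.729546
  -E: nom -17.250 → Σnom=5.190; wc +0.080/-0.080 → slack +1.706/-1.866; half-tol=0.080, Σhalf²=0.735946
  -F: nom -15.550 → Σnom=-10.360; wc +0.220/-0.460 → slack +1.926/-2.326; half-tol=0.340, Σhalf²=0.851546
  -G: nom -8.000 → Σnom=-18.360; wc +0.040/-0.040 → slack +1.966/-2.366; half-tol=0.040, Σhalf²=0.853146
  +H: nom +7.200 → Σnom=-11.160; wc +0.215/-0.215 → slack +2.181/-2.581; half-tol=0.215, Σhalf²=0.899371
Nominal = -11.160. Worst-case = [-11.160 - 2.581, -11.160 + 2.181] = [-13.741, -8.979]. RSS = √0.899371 = 0.948.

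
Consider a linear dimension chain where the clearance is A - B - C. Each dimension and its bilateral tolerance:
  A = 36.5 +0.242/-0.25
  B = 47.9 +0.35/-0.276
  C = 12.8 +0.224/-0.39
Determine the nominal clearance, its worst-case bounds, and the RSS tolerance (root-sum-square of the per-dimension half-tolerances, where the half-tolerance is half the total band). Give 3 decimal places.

nominal=-24.200 wc=[-25.024,-23.292] rss=0.503

Stack each dimension's contribution:
  +A: nom +36.500 → Σnom=36.500; wc +0.242/-0.250 → slack +0.242/-0.250; half-tol=0.246, Σhalf²=0.060516
  -B: nom -47.900 → Σnom=-11.400; wc +0.276/-0.350 → slack +0.518/-0.600; half-tol=0.313, Σhalf²=0.158485
  -C: nom -12.800 → Σnom=-24.200; wc +0.390/-0.224 → slack +0.908/-0.824; half-tol=0.307, Σhalf²=0.252734
Nominal = -24.200. Worst-case = [-24.200 - 0.824, -24.200 + 0.908] = [-25.024, -23.292]. RSS = √0.252734 = 0.503.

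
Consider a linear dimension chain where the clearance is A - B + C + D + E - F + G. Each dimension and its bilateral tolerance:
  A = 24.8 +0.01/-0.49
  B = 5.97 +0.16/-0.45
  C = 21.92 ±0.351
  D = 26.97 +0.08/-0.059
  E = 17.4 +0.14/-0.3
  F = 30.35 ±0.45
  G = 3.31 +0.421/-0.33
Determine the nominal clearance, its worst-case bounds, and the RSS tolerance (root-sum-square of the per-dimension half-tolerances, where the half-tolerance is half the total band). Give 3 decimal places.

nominal=58.080 wc=[55.940,59.982] rss=0.822

Stack each dimension's contribution:
  +A: nom +24.800 → Σnom=24.800; wc +0.010/-0.490 → slack +0.010/-0.490; half-tol=0.250, Σhalf²=0.062500
  -B: nom -5.970 → Σnom=18.830; wc +0.450/-0.160 → slack +0.460/-0.650; half-tol=0.305, Σhalf²=0.155525
  +C: nom +21.920 → Σnom=40.750; wc +0.351/-0.351 → slack +0.811/-1.001; half-tol=0.351, Σhalf²=0.278726
  +D: nom +26.970 → Σnom=67.720; wc +0.080/-0.059 → slack +0.891/-1.060; half-tol=0.070, Σhalf²=0.283556
  +E: nom +17.400 → Σnom=85.120; wc +0.140/-0.300 → slack +1.031/-1.360; half-tol=0.220, Σhalf²=0.331956
  -F: nom -30.350 → Σnom=54.770; wc +0.450/-0.450 → slack +1.481/-1.810; half-tol=0.450, Σhalf²=0.534456
  +G: nom +3.310 → Σnom=58.080; wc +0.421/-0.330 → slack +1.902/-2.140; half-tol=0.376, Σhalf²=0.675456
Nominal = 58.080. Worst-case = [58.080 - 2.140, 58.080 + 1.902] = [55.940, 59.982]. RSS = √0.675456 = 0.822.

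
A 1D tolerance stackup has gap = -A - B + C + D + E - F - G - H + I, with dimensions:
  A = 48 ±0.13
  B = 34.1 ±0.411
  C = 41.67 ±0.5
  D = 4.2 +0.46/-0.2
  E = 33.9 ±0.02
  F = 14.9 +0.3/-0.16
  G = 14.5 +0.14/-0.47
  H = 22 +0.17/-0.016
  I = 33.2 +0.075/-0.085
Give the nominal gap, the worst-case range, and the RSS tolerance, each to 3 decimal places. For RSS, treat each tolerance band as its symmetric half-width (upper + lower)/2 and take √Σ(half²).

nominal=-20.530 wc=[-22.486,-18.288] rss=0.840

Stack each dimension's contribution:
  -A: nom -48.000 → Σnom=-48.000; wc +0.130/-0.130 → slack +0.130/-0.130; half-tol=0.130, Σhalf²=0.016900
  -B: nom -34.100 → Σnom=-82.100; wc +0.411/-0.411 → slack +0.541/-0.541; half-tol=0.411, Σhalf²=0.185821
  +C: nom +41.670 → Σnom=-40.430; wc +0.500/-0.500 → slack +1.041/-1.041; half-tol=0.500, Σhalf²=0.435821
  +D: nom +4.200 → Σnom=-36.230; wc +0.460/-0.200 → slack +1.501/-1.241; half-tol=0.330, Σhalf²=0.544721
  +E: nom +33.900 → Σnom=-2.330; wc +0.020/-0.020 → slack +1.521/-1.261; half-tol=0.020, Σhalf²=0.545121
  -F: nom -14.900 → Σnom=-17.230; wc +0.160/-0.300 → slack +1.681/-1.561; half-tol=0.230, Σhalf²=0.598021
  -G: nom -14.500 → Σnom=-31.730; wc +0.470/-0.140 → slack +2.151/-1.701; half-tol=0.305, Σhalf²=0.691046
  -H: nom -22.000 → Σnom=-53.730; wc +0.016/-0.170 → slack +2.167/-1.871; half-tol=0.093, Σhalf²=0.699695
  +I: nom +33.200 → Σnom=-20.530; wc +0.075/-0.085 → slack +2.242/-1.956; half-tol=0.080, Σhalf²=0.706095
Nominal = -20.530. Worst-case = [-20.530 - 1.956, -20.530 + 2.242] = [-22.486, -18.288]. RSS = √0.706095 = 0.840.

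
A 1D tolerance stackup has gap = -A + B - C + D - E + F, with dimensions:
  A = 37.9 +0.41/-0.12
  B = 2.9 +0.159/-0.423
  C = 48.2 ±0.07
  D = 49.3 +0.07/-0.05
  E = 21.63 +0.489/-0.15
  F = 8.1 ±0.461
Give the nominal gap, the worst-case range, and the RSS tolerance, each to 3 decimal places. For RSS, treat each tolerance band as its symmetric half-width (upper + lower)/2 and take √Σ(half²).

Stack each dimension's contribution:
  -A: nom -37.900 → Σnom=-37.900; wc +0.120/-0.410 → slack +0.120/-0.410; half-tol=0.265, Σhalf²=0.070225
  +B: nom +2.900 → Σnom=-35.000; wc +0.159/-0.423 → slack +0.279/-0.833; half-tol=0.291, Σhalf²=0.154906
  -C: nom -48.200 → Σnom=-83.200; wc +0.070/-0.070 → slack +0.349/-0.903; half-tol=0.070, Σhalf²=0.159806
  +D: nom +49.300 → Σnom=-33.900; wc +0.070/-0.050 → slack +0.419/-0.953; half-tol=0.060, Σhalf²=0.163406
  -E: nom -21.630 → Σnom=-55.530; wc +0.150/-0.489 → slack +0.569/-1.442; half-tol=0.320, Σhalf²=0.265486
  +F: nom +8.100 → Σnom=-47.430; wc +0.461/-0.461 → slack +1.030/-1.903; half-tol=0.461, Σhalf²=0.478007
Nominal = -47.430. Worst-case = [-47.430 - 1.903, -47.430 + 1.030] = [-49.333, -46.400]. RSS = √0.478007 = 0.691.

nominal=-47.430 wc=[-49.333,-46.400] rss=0.691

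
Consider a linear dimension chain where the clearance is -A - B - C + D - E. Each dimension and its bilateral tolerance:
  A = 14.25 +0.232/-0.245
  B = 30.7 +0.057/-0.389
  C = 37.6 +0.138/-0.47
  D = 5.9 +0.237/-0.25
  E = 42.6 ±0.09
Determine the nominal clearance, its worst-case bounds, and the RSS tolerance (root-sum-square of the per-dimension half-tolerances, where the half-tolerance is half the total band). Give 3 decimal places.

nominal=-119.250 wc=[-120.017,-117.819] rss=0.516

Stack each dimension's contribution:
  -A: nom -14.250 → Σnom=-14.250; wc +0.245/-0.232 → slack +0.245/-0.232; half-tol=0.238, Σhalf²=0.056882
  -B: nom -30.700 → Σnom=-44.950; wc +0.389/-0.057 → slack +0.634/-0.289; half-tol=0.223, Σhalf²=0.106611
  -C: nom -37.600 → Σnom=-82.550; wc +0.470/-0.138 → slack +1.104/-0.427; half-tol=0.304, Σhalf²=0.199027
  +D: nom +5.900 → Σnom=-76.650; wc +0.237/-0.250 → slack +1.341/-0.677; half-tol=0.243, Σhalf²=0.258319
  -E: nom -42.600 → Σnom=-119.250; wc +0.090/-0.090 → slack +1.431/-0.767; half-tol=0.090, Σhalf²=0.266419
Nominal = -119.250. Worst-case = [-119.250 - 0.767, -119.250 + 1.431] = [-120.017, -117.819]. RSS = √0.266419 = 0.516.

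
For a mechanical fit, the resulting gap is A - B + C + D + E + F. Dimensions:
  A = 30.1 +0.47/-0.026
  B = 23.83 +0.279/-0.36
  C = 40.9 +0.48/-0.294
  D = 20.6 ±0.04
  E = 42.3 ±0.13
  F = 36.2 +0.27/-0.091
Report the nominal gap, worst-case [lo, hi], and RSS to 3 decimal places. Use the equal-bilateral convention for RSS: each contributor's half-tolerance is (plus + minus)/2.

nominal=146.270 wc=[145.410,148.020] rss=0.604

Stack each dimension's contribution:
  +A: nom +30.100 → Σnom=30.100; wc +0.470/-0.026 → slack +0.470/-0.026; half-tol=0.248, Σhalf²=0.061504
  -B: nom -23.830 → Σnom=6.270; wc +0.360/-0.279 → slack +0.830/-0.305; half-tol=0.320, Σhalf²=0.163584
  +C: nom +40.900 → Σnom=47.170; wc +0.480/-0.294 → slack +1.310/-0.599; half-tol=0.387, Σhalf²=0.313353
  +D: nom +20.600 → Σnom=67.770; wc +0.040/-0.040 → slack +1.350/-0.639; half-tol=0.040, Σhalf²=0.314953
  +E: nom +42.300 → Σnom=110.070; wc +0.130/-0.130 → slack +1.480/-0.769; half-tol=0.130, Σhalf²=0.331853
  +F: nom +36.200 → Σnom=146.270; wc +0.270/-0.091 → slack +1.750/-0.860; half-tol=0.180, Σhalf²=0.364434
Nominal = 146.270. Worst-case = [146.270 - 0.860, 146.270 + 1.750] = [145.410, 148.020]. RSS = √0.364434 = 0.604.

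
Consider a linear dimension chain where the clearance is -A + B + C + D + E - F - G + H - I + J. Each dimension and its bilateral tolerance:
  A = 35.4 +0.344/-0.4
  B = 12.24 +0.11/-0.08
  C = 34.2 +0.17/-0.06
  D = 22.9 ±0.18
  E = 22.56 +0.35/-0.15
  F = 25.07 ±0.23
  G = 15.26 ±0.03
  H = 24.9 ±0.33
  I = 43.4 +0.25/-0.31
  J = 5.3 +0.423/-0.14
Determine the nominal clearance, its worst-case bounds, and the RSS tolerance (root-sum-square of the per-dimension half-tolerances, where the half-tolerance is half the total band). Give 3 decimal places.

Stack each dimension's contribution:
  -A: nom -35.400 → Σnom=-35.400; wc +0.400/-0.344 → slack +0.400/-0.344; half-tol=0.372, Σhalf²=0.138384
  +B: nom +12.240 → Σnom=-23.160; wc +0.110/-0.080 → slack +0.510/-0.424; half-tol=0.095, Σhalf²=0.147409
  +C: nom +34.200 → Σnom=11.040; wc +0.170/-0.060 → slack +0.680/-0.484; half-tol=0.115, Σhalf²=0.160634
  +D: nom +22.900 → Σnom=33.940; wc +0.180/-0.180 → slack +0.860/-0.664; half-tol=0.180, Σhalf²=0.193034
  +E: nom +22.560 → Σnom=56.500; wc +0.350/-0.150 → slack +1.210/-0.814; half-tol=0.250, Σhalf²=0.255534
  -F: nom -25.070 → Σnom=31.430; wc +0.230/-0.230 → slack +1.440/-1.044; half-tol=0.230, Σhalf²=0.308434
  -G: nom -15.260 → Σnom=16.170; wc +0.030/-0.030 → slack +1.470/-1.074; half-tol=0.030, Σhalf²=0.309334
  +H: nom +24.900 → Σnom=41.070; wc +0.330/-0.330 → slack +1.800/-1.404; half-tol=0.330, Σhalf²=0.418234
  -I: nom -43.400 → Σnom=-2.330; wc +0.310/-0.250 → slack +2.110/-1.654; half-tol=0.280, Σhalf²=0.496634
  +J: nom +5.300 → Σnom=2.970; wc +0.423/-0.140 → slack +2.533/-1.794; half-tol=0.281, Σhalf²=0.575876
Nominal = 2.970. Worst-case = [2.970 - 1.794, 2.970 + 2.533] = [1.176, 5.503]. RSS = √0.575876 = 0.759.

nominal=2.970 wc=[1.176,5.503] rss=0.759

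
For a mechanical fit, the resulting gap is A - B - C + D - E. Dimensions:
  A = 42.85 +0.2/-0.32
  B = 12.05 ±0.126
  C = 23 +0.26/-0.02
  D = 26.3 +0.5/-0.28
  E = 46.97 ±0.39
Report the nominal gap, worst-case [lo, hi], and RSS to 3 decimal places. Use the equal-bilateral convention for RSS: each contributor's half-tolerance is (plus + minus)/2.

Stack each dimension's contribution:
  +A: nom +42.850 → Σnom=42.850; wc +0.200/-0.320 → slack +0.200/-0.320; half-tol=0.260, Σhalf²=0.067600
  -B: nom -12.050 → Σnom=30.800; wc +0.126/-0.126 → slack +0.326/-0.446; half-tol=0.126, Σhalf²=0.083476
  -C: nom -23.000 → Σnom=7.800; wc +0.020/-0.260 → slack +0.346/-0.706; half-tol=0.140, Σhalf²=0.103076
  +D: nom +26.300 → Σnom=34.100; wc +0.500/-0.280 → slack +0.846/-0.986; half-tol=0.390, Σhalf²=0.255176
  -E: nom -46.970 → Σnom=-12.870; wc +0.390/-0.390 → slack +1.236/-1.376; half-tol=0.390, Σhalf²=0.407276
Nominal = -12.870. Worst-case = [-12.870 - 1.376, -12.870 + 1.236] = [-14.246, -11.634]. RSS = √0.407276 = 0.638.

nominal=-12.870 wc=[-14.246,-11.634] rss=0.638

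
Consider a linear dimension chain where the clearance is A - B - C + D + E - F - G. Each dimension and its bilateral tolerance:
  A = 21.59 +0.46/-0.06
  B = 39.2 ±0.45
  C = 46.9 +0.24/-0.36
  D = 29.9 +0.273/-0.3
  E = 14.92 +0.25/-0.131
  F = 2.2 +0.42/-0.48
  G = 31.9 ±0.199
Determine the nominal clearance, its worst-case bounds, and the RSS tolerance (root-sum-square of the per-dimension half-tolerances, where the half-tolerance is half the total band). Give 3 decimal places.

Stack each dimension's contribution:
  +A: nom +21.590 → Σnom=21.590; wc +0.460/-0.060 → slack +0.460/-0.060; half-tol=0.260, Σhalf²=0.067600
  -B: nom -39.200 → Σnom=-17.610; wc +0.450/-0.450 → slack +0.910/-0.510; half-tol=0.450, Σhalf²=0.270100
  -C: nom -46.900 → Σnom=-64.510; wc +0.360/-0.240 → slack +1.270/-0.750; half-tol=0.300, Σhalf²=0.360100
  +D: nom +29.900 → Σnom=-34.610; wc +0.273/-0.300 → slack +1.543/-1.050; half-tol=0.286, Σhalf²=0.442182
  +E: nom +14.920 → Σnom=-19.690; wc +0.250/-0.131 → slack +1.793/-1.181; half-tol=0.191, Σhalf²=0.478472
  -F: nom -2.200 → Σnom=-21.890; wc +0.480/-0.420 → slack +2.273/-1.601; half-tol=0.450, Σhalf²=0.680972
  -G: nom -31.900 → Σnom=-53.790; wc +0.199/-0.199 → slack +2.472/-1.800; half-tol=0.199, Σhalf²=0.720573
Nominal = -53.790. Worst-case = [-53.790 - 1.800, -53.790 + 2.472] = [-55.590, -51.318]. RSS = √0.720573 = 0.849.

nominal=-53.790 wc=[-55.590,-51.318] rss=0.849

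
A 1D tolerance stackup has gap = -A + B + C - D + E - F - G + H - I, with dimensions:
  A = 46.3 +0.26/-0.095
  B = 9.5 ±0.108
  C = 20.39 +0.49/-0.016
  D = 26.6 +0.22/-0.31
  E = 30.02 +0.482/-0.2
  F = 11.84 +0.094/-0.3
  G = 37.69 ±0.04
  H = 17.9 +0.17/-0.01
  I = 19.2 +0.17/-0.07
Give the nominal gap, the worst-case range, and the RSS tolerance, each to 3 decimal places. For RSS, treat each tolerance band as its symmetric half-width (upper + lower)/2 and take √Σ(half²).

Stack each dimension's contribution:
  -A: nom -46.300 → Σnom=-46.300; wc +0.095/-0.260 → slack +0.095/-0.260; half-tol=0.177, Σhalf²=0.031506
  +B: nom +9.500 → Σnom=-36.800; wc +0.108/-0.108 → slack +0.203/-0.368; half-tol=0.108, Σhalf²=0.043170
  +C: nom +20.390 → Σnom=-16.410; wc +0.490/-0.016 → slack +0.693/-0.384; half-tol=0.253, Σhalf²=0.107179
  -D: nom -26.600 → Σnom=-43.010; wc +0.310/-0.220 → slack +1.003/-0.604; half-tol=0.265, Σhalf²=0.177404
  +E: nom +30.020 → Σnom=-12.990; wc +0.482/-0.200 → slack +1.485/-0.804; half-tol=0.341, Σhalf²=0.293685
  -F: nom -11.840 → Σnom=-24.830; wc +0.300/-0.094 → slack +1.785/-0.898; half-tol=0.197, Σhalf²=0.332494
  -G: nom -37.690 → Σnom=-62.520; wc +0.040/-0.040 → slack +1.825/-0.938; half-tol=0.040, Σhalf²=0.334094
  +H: nom +17.900 → Σnom=-44.620; wc +0.170/-0.010 → slack +1.995/-0.948; half-tol=0.090, Σhalf²=0.342194
  -I: nom -19.200 → Σnom=-63.820; wc +0.070/-0.170 → slack +2.065/-1.118; half-tol=0.120, Σhalf²=0.356594
Nominal = -63.820. Worst-case = [-63.820 - 1.118, -63.820 + 2.065] = [-64.938, -61.755]. RSS = √0.356594 = 0.597.

nominal=-63.820 wc=[-64.938,-61.755] rss=0.597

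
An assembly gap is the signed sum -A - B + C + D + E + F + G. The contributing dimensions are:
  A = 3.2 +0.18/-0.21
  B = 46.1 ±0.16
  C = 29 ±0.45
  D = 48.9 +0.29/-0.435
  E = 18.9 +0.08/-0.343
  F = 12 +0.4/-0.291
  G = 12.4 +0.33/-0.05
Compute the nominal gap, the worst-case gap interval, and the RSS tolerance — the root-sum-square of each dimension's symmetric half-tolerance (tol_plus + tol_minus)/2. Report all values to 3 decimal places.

Stack each dimension's contribution:
  -A: nom -3.200 → Σnom=-3.200; wc +0.210/-0.180 → slack +0.210/-0.180; half-tol=0.195, Σhalf²=0.038025
  -B: nom -46.100 → Σnom=-49.300; wc +0.160/-0.160 → slack +0.370/-0.340; half-tol=0.160, Σhalf²=0.063625
  +C: nom +29.000 → Σnom=-20.300; wc +0.450/-0.450 → slack +0.820/-0.790; half-tol=0.450, Σhalf²=0.266125
  +D: nom +48.900 → Σnom=28.600; wc +0.290/-0.435 → slack +1.110/-1.225; half-tol=0.362, Σhalf²=0.397531
  +E: nom +18.900 → Σnom=47.500; wc +0.080/-0.343 → slack +1.190/-1.568; half-tol=0.212, Σhalf²=0.442264
  +F: nom +12.000 → Σnom=59.500; wc +0.400/-0.291 → slack +1.590/-1.859; half-tol=0.346, Σhalf²=0.561634
  +G: nom +12.400 → Σnom=71.900; wc +0.330/-0.050 → slack +1.920/-1.909; half-tol=0.190, Σhalf²=0.597734
Nominal = 71.900. Worst-case = [71.900 - 1.909, 71.900 + 1.920] = [69.991, 73.820]. RSS = √0.597734 = 0.773.

nominal=71.900 wc=[69.991,73.820] rss=0.773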